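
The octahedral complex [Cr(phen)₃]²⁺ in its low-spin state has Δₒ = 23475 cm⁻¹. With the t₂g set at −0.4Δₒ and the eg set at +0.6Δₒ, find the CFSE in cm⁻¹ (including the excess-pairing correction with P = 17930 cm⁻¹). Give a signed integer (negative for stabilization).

-19630

phen is neutral, so the +2 overall charge sits on Cr: oxidation state +2.
Cr²⁺: group 6, so d-count = 6 − 2 = 4.
The d⁴ electrons fill as t₂g⁴ eg⁰.
The orbital stabilization is -1.6Δₒ = -1.6 × 23475 = -37560 cm⁻¹.
Relative to high-spin t₂g³ eg¹ (0 paired), the low-spin configuration has 1 additional pair, contributing +1 × 17930 = +17930 cm⁻¹.
Overall CFSE = -37560 + 17930 = -19630 cm⁻¹.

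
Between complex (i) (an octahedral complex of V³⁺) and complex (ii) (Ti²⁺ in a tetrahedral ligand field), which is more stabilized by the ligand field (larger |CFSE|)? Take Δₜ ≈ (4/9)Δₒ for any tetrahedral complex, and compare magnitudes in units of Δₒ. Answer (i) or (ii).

(i): V is in group 5, so V³⁺ is d² (5 − 3 = 2); For octahedral d² the high- and low-spin configurations coincide; t₂g² eg⁰, CFSE = -0.8Δₒ.
(ii): Ti sits in group 4; removing 2 electrons leaves Ti²⁺ with 4 − 2 = 2 d electrons; With tetrahedral geometry the complex is necessarily high-spin; e² t₂⁰, CFSE = -1.2Δₜ ≈ -0.53Δₒ.
So (i) has the larger |CFSE|.

(i)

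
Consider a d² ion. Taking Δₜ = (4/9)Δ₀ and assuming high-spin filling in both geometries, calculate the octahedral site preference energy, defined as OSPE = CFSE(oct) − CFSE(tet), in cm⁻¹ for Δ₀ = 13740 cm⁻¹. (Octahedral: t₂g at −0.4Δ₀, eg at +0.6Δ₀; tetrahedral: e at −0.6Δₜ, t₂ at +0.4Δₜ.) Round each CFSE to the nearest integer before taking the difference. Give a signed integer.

-3664

Octahedral high-spin t₂g² eg⁰: CFSE = -0.8 × 13740 = -10992 cm⁻¹.
Tetrahedral e² t₂⁰ gives -1.2Δₜ = -1.2 × (4/9) × 13740 = -7328 cm⁻¹.
Subtracting, OSPE = -10992 − (-7328) = -3664 cm⁻¹.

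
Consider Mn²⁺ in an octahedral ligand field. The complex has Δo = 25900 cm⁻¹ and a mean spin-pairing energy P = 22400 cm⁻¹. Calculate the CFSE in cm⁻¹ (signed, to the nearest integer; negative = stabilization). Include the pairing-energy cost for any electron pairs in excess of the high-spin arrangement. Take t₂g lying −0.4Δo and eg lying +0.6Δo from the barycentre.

Mn²⁺: group 7, so d-count = 7 − 2 = 5.
Since Δo = 25900 cm⁻¹ > P = 22400 cm⁻¹, the complex adopts the low-spin configuration.
Configuration: t₂g⁵ eg⁰.
Orbital CFSE = -2.0Δo = -2.0 × 25900 = -51800 cm⁻¹.
Excess pairs vs high-spin: 2 − 0 = 2; pairing cost = +44800 cm⁻¹.
Net CFSE = -51800 + 44800 = -7000 cm⁻¹.

-7000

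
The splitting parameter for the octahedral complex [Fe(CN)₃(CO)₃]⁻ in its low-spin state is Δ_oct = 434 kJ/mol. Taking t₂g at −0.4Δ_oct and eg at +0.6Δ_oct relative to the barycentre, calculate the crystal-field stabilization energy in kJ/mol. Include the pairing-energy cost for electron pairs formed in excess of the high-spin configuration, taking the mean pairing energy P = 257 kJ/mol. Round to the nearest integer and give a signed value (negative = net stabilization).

-528

Ligand charges: 3×(-1) from CN⁻ and 3×(+0) from CO sum to -3; with overall charge -1, Fe is +2.
Group 8 minus oxidation state +2 gives a d⁶ configuration for Fe²⁺.
Electron filling gives t₂g⁶ eg⁰.
Orbital CFSE = 6(-0.4) + 0(0.6) = -2.4Δ_oct = -2.4 × 434 = -1042 kJ/mol.
High-spin d⁶ would be t₂g⁴ eg² with 1 pair; low-spin has 3, so 2 excess pairs cost +2P = +514 kJ/mol.
Net CFSE = -1042 + 514 = -528 kJ/mol.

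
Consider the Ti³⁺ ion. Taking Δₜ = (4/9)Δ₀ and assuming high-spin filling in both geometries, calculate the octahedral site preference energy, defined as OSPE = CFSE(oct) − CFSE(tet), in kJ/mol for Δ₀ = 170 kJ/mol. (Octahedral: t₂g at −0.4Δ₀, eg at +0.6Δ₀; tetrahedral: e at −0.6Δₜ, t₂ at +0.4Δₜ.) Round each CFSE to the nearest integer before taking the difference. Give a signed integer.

Ti is in group 4, so Ti³⁺ is d¹ (4 − 3 = 1).
Octahedral (high-spin): t2g^1 e_g^0, CFSE = 1(−0.4) + 0(+0.6) = -0.4Δ₀ = -0.4 × 170 = -68 kJ/mol.
In a tetrahedral site the filling is e^1 t2^0: CFSE(tet) = -0.6Δₜ = -0.6 × (4/9)(170) = -45 kJ/mol.
OSPE = CFSE(oct) − CFSE(tet) = -68 − (-45) = -23 kJ/mol.

-23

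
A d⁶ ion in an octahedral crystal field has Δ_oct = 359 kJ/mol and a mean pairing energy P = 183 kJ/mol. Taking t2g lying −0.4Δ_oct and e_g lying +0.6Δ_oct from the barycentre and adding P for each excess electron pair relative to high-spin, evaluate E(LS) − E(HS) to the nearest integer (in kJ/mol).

-352

High-spin d⁶ fills as t2g^4 e_g^2 with CFSE 4(−0.4) + 2(+0.6) = -0.4Δ_oct = -144 kJ/mol.
Low-spin: t2g^6 e_g^0, orbital CFSE = -2.4Δ_oct = -862 kJ/mol; plus 2 excess pairs × P = +366 kJ/mol; total -496 kJ/mol.
The difference is -496 − (-144) = -352 kJ/mol, so low-spin lies lower.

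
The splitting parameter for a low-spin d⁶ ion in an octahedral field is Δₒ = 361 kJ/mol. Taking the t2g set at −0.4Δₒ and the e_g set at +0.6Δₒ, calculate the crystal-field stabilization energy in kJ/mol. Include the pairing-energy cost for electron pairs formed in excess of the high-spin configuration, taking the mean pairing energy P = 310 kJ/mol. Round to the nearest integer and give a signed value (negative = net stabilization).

-246

Configuration: t2g^6 e_g^0.
CFSE(orbital) = 6×(-0.4Δₒ) + 0×(0.6Δₒ) = -2.4Δₒ; with Δₒ = 361 kJ/mol that is -866 kJ/mol.
High-spin d⁶ would be t2g^4 e_g^2 with 1 pair; low-spin has 3, so 2 excess pairs cost +2P = +620 kJ/mol.
Overall CFSE = -866 + 620 = -246 kJ/mol.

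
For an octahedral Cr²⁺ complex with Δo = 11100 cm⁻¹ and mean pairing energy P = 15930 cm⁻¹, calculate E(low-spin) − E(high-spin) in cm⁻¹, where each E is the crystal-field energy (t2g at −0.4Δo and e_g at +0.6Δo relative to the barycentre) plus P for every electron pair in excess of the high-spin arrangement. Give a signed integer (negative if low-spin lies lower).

Cr²⁺: group 6, so d-count = 6 − 2 = 4.
High-spin: t2g^3 e_g^1, CFSE = -0.6Δo = -6660 cm⁻¹.
Low-spin t2g^4 e_g^0 gives -1.6Δo = -17760 cm⁻¹, but forming 1 extra pair costs 1P = 15930 cm⁻¹, so E(LS) = -17760 + 15930 = -1830 cm⁻¹.
Thus E(LS) − E(HS) = 4830 cm⁻¹.

4830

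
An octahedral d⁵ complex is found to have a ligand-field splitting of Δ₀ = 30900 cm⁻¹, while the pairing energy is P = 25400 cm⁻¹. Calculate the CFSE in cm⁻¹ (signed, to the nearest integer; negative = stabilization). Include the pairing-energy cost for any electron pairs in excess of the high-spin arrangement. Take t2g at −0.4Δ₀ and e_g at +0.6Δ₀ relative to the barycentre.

Here Δ₀ > P (30900 > 25400), so the low-spin state is favoured.
That gives t2g^5 e_g^0.
Orbital CFSE = -2.0Δ₀ = -2.0 × 30900 = -61800 cm⁻¹.
Excess pairs vs high-spin: 2 − 0 = 2; pairing cost = +50800 cm⁻¹.
Net CFSE = -61800 + 50800 = -11000 cm⁻¹.

-11000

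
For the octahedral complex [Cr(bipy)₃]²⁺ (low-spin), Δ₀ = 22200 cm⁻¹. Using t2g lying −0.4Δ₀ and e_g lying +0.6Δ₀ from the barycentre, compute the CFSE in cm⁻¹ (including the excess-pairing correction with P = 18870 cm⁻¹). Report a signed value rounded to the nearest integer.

bipy is neutral, so the +2 overall charge sits on Cr: oxidation state +2.
Cr is in group 6, so Cr²⁺ is d⁴ (6 − 2 = 4).
The d⁴ electrons fill as t2g^4 e_g^0.
Orbital CFSE = 4(-0.4) + 0(0.6) = -1.6Δ₀ = -1.6 × 22200 = -35520 cm⁻¹.
Pairing penalty: 1 pair vs 0 in the high-spin reference → 1 extra × P = 18870 cm⁻¹.
Combining: -35520 + 18870 = -16650 cm⁻¹.

-16650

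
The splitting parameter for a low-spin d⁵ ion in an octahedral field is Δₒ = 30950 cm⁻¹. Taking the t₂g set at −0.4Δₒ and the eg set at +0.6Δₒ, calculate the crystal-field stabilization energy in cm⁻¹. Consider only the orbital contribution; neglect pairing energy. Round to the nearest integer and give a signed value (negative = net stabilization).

The d⁵ electrons fill as t₂g⁵ eg⁰.
CFSE(orbital) = 5×(-0.4Δₒ) + 0×(0.6Δₒ) = -2.0Δₒ; with Δₒ = 30950 cm⁻¹ that is -61900 cm⁻¹.

-61900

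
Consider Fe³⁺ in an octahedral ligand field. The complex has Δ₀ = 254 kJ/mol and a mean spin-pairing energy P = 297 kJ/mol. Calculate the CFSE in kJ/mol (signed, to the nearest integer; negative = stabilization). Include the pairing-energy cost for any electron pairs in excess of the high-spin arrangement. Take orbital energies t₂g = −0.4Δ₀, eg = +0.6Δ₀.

0

Fe sits in group 8; removing 3 electrons leaves Fe³⁺ with 8 − 3 = 5 d electrons.
With Δ₀ < P the complex is high-spin.
Filling d⁵ accordingly: t₂g³ eg².
Orbital CFSE = 0.0Δ₀ = 0.0 × 254 = 0 kJ/mol.
High-spin has no excess pairs, so no pairing correction applies.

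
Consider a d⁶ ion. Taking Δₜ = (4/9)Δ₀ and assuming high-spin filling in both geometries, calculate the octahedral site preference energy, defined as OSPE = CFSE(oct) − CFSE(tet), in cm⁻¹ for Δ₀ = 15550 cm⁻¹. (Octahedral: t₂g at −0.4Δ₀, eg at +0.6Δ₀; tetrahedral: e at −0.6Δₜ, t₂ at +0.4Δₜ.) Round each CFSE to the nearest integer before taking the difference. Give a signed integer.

-2073

Octahedral high-spin t₂g⁴ eg²: CFSE = -0.4 × 15550 = -6220 cm⁻¹.
In a tetrahedral site the filling is e³ t₂³: CFSE(tet) = -0.6Δₜ = -0.6 × (4/9)(15550) = -4147 cm⁻¹.
OSPE = CFSE(oct) − CFSE(tet) = -6220 − (-4147) = -2073 cm⁻¹.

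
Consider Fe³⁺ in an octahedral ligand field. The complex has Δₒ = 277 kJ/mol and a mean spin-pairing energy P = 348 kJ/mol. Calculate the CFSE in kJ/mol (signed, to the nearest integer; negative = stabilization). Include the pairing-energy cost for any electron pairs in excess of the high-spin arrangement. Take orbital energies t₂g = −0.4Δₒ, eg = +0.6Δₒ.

Fe³⁺: group 8, so d-count = 8 − 3 = 5.
Here Δₒ < P (277 < 348), so the high-spin state is favoured.
Configuration: t₂g³ eg².
Orbital CFSE = 0.0Δₒ = 0.0 × 277 = 0 kJ/mol.
High-spin has no excess pairs, so no pairing correction applies.

0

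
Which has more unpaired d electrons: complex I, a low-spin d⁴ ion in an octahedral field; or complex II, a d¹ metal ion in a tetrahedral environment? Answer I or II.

I: t₂g⁴ eg⁰ → 2 unpaired.
II: Tetrahedral splitting is small, so the complex is high-spin; e^1 t2^0 → 1 unpaired.
So I has more unpaired electrons.

I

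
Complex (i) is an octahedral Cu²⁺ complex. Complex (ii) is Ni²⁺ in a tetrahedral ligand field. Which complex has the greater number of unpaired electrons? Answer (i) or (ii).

(ii)

(i): Group 11 minus oxidation state +2 gives a d⁹ configuration for Cu²⁺; t₂g⁶ eg³ → 1 unpaired.
(ii): Ni is in group 10, so Ni²⁺ is d⁸ (10 − 2 = 8); Tetrahedral splitting is small, so the complex is high-spin; e⁴ t₂⁴ → 2 unpaired.
So (ii) has more unpaired electrons.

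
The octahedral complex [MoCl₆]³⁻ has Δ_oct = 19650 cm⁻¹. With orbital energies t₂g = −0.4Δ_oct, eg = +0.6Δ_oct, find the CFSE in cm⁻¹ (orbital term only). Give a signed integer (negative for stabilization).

Each Cl⁻ contributes -1; 6 × (-1) = -6. With overall charge -3, Mo is in the +3 oxidation state.
Mo sits in group 6; removing 3 electrons leaves Mo³⁺ with 6 − 3 = 3 d electrons.
For octahedral d³ the high- and low-spin configurations coincide.
Configuration: t₂g³ eg⁰.
The orbital stabilization is -1.2Δ_oct = -1.2 × 19650 = -23580 cm⁻¹.

-23580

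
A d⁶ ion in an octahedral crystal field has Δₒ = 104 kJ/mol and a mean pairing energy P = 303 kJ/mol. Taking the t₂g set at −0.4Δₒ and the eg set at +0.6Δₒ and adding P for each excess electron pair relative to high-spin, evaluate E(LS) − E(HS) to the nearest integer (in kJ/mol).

In the high-spin limit (t₂g⁴ eg²) the orbital term is -0.4Δₒ = -42 kJ/mol, with no excess pairing.
Low-spin: t₂g⁶ eg⁰, orbital CFSE = -2.4Δₒ = -250 kJ/mol; plus 2 excess pairs × P = +606 kJ/mol; total 356 kJ/mol.
E(LS) − E(HS) = 356 − (-42) = 398 kJ/mol.

398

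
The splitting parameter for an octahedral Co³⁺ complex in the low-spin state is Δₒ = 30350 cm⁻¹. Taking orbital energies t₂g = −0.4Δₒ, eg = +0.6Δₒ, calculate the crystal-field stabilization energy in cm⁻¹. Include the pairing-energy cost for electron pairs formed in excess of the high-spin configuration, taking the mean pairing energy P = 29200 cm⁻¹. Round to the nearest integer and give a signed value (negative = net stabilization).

Co³⁺: group 9, so d-count = 9 − 3 = 6.
Electron filling gives t₂g⁶ eg⁰.
Orbital CFSE = 6(-0.4) + 0(0.6) = -2.4Δₒ = -2.4 × 30350 = -72840 cm⁻¹.
Pairing penalty: 3 pairs vs 1 in the high-spin reference → 2 extra × P = 58400 cm⁻¹.
Net CFSE = -72840 + 58400 = -14440 cm⁻¹.

-14440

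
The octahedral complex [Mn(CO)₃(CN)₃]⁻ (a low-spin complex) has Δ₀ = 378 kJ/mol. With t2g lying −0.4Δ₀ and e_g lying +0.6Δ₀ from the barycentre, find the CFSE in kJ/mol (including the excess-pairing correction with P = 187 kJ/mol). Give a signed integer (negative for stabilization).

Ligand charges: 3×(+0) from CO and 3×(-1) from CN⁻ sum to -3; with overall charge -1, Mn is +2.
Mn²⁺: group 7, so d-count = 7 − 2 = 5.
The d⁵ electrons fill as t2g^5 e_g^0.
The orbital stabilization is -2.0Δ₀ = -2.0 × 378 = -756 kJ/mol.
Relative to high-spin t2g^3 e_g^2 (0 paired), the low-spin configuration has 2 additional pairs, contributing +2 × 187 = +374 kJ/mol.
Overall CFSE = -756 + 374 = -382 kJ/mol.

-382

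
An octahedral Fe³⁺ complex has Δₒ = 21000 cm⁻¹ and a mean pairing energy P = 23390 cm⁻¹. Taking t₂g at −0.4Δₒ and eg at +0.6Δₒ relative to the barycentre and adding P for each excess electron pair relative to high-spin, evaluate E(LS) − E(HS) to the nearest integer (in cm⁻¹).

4780

Fe is in group 8, so Fe³⁺ is d⁵ (8 − 3 = 5).
High-spin d⁵ fills as t₂g³ eg² with CFSE 3(−0.4) + 2(+0.6) = 0.0Δₒ = 0 cm⁻¹.
For low-spin the configuration is t₂g⁵ eg⁰: orbital energy -2.0 × 21000 = -42000 cm⁻¹, and 2 additional pairs relative to high-spin add 46780 cm⁻¹, giving 4780 cm⁻¹.
E(LS) − E(HS) = 4780 − (0) = 4780 cm⁻¹.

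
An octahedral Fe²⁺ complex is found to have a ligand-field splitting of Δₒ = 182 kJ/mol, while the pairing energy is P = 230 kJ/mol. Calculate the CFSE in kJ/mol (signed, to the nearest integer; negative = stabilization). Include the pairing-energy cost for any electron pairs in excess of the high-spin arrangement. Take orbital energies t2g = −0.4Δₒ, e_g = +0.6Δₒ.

Fe is in group 8, so Fe²⁺ is d⁶ (8 − 2 = 6).
Δₒ < P, so pairing is avoided: the ground state is high-spin.
That gives t2g^4 e_g^2.
Orbital CFSE = -0.4Δₒ = -0.4 × 182 = -73 kJ/mol.
High-spin has no excess pairs, so no pairing correction applies.

-73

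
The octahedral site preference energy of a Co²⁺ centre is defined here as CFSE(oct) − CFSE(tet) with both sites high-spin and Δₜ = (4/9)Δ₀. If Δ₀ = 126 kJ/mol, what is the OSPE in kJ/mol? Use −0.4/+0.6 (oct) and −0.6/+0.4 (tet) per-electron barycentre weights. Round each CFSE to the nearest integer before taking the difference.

Co sits in group 9; removing 2 electrons leaves Co²⁺ with 9 − 2 = 7 d electrons.
Octahedral high-spin t2g^5 e_g^2: CFSE = -0.8 × 126 = -101 kJ/mol.
In a tetrahedral site the filling is e^4 t2^3: CFSE(tet) = -1.2Δₜ = -1.2 × (4/9)(126) = -67 kJ/mol.
OSPE = CFSE(oct) − CFSE(tet) = -101 − (-67) = -34 kJ/mol.

-34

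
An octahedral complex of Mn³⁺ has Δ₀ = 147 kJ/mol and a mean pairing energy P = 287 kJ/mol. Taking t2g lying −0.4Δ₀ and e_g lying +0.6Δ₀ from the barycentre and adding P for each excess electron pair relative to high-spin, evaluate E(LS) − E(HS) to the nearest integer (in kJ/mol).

Group 7 minus oxidation state +3 gives a d⁴ configuration for Mn³⁺.
High-spin d⁴ fills as t2g^3 e_g^1 with CFSE 3(−0.4) + 1(+0.6) = -0.6Δ₀ = -88 kJ/mol.
Low-spin: t2g^4 e_g^0, orbital CFSE = -1.6Δ₀ = -235 kJ/mol; plus 1 excess pair × P = +287 kJ/mol; total 52 kJ/mol.
Thus E(LS) − E(HS) = 140 kJ/mol.

140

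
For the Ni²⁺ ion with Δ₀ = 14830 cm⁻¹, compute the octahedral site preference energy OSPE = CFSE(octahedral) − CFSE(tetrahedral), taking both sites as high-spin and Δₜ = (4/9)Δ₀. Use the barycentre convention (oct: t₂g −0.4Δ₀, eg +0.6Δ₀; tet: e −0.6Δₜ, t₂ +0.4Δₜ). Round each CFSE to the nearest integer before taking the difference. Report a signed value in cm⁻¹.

-12523

Ni sits in group 10; removing 2 electrons leaves Ni²⁺ with 10 − 2 = 8 d electrons.
Octahedral high-spin t2g^6 e_g^2: CFSE = -1.2 × 14830 = -17796 cm⁻¹.
Tetrahedral e^4 t2^4 gives -0.8Δₜ = -0.8 × (4/9) × 14830 = -5273 cm⁻¹.
OSPE = CFSE(oct) − CFSE(tet) = -17796 − (-5273) = -12523 cm⁻¹.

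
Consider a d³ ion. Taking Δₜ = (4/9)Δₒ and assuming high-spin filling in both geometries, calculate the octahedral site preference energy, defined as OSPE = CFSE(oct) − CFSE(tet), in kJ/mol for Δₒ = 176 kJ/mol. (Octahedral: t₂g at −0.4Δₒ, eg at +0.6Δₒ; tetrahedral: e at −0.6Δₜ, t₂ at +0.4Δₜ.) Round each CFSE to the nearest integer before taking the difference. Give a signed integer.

In an octahedral site d³ (HS) is t2g^3 e_g^0, giving CFSE(oct) = -1.2Δₒ = -211 kJ/mol.
Tetrahedral: e^2 t2^1, CFSE = 2(−0.6) + 1(+0.4) = -0.8Δₜ = -0.8 × (4/9) × 176 = -63 kJ/mol.
Subtracting, OSPE = -211 − (-63) = -148 kJ/mol.

-148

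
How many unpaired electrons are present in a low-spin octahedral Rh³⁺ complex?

Rh is in group 9, so Rh³⁺ is d⁶ (9 − 3 = 6).
Configuration: t₂g⁶ eg⁰, giving 0 unpaired electrons.

0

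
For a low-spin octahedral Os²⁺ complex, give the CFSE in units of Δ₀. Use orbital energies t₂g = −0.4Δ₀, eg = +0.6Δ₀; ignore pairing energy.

Os is in group 8, so Os²⁺ is d⁶ (8 − 2 = 6).
Configuration: t₂g⁶ eg⁰.
CFSE = 6(-0.4Δ₀) + 0(0.6Δ₀) = -2.4Δ₀ + 0.0Δ₀ = -2.4Δ₀.

-2.4 Δ₀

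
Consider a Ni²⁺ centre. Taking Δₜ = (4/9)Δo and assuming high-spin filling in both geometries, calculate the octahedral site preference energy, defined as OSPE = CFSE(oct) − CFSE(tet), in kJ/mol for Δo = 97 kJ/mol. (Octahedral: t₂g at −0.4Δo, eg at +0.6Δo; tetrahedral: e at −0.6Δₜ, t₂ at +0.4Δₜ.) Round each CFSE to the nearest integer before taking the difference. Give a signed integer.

Ni is in group 10, so Ni²⁺ is d⁸ (10 − 2 = 8).
In an octahedral site d⁸ (HS) is t₂g⁶ eg², giving CFSE(oct) = -1.2Δo = -116 kJ/mol.
Tetrahedral: e⁴ t₂⁴, CFSE = 4(−0.6) + 4(+0.4) = -0.8Δₜ = -0.8 × (4/9) × 97 = -34 kJ/mol.
Subtracting, OSPE = -116 − (-34) = -82 kJ/mol.

-82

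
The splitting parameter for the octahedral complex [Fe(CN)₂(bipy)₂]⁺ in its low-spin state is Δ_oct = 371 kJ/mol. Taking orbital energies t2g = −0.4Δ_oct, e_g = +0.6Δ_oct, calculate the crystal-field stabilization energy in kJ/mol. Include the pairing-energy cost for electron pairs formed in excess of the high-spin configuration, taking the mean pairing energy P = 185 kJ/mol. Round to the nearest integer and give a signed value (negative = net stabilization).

Ligand charges: 2×(-1) from CN⁻ and 2×(+0) from bipy sum to -2; with overall charge +1, Fe is +3.
Fe³⁺: group 8, so d-count = 8 − 3 = 5.
Configuration: t2g^5 e_g^0.
Orbital CFSE = 5(-0.4) + 0(0.6) = -2.0Δ_oct = -2.0 × 371 = -742 kJ/mol.
High-spin d⁵ would be t2g^3 e_g^2 with 0 pairs; low-spin has 2, so 2 excess pairs cost +2P = +370 kJ/mol.
Overall CFSE = -742 + 370 = -372 kJ/mol.

-372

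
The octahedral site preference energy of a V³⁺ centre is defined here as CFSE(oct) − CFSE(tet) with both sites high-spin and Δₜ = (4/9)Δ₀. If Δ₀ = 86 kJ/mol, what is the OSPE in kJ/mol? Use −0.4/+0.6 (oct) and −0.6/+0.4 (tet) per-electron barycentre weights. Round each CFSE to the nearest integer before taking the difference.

V³⁺: group 5, so d-count = 5 − 3 = 2.
Octahedral high-spin t₂g² eg⁰: CFSE = -0.8 × 86 = -69 kJ/mol.
In a tetrahedral site the filling is e² t₂⁰: CFSE(tet) = -1.2Δₜ = -1.2 × (4/9)(86) = -46 kJ/mol.
OSPE = -69 − (-46) = -23 kJ/mol.

-23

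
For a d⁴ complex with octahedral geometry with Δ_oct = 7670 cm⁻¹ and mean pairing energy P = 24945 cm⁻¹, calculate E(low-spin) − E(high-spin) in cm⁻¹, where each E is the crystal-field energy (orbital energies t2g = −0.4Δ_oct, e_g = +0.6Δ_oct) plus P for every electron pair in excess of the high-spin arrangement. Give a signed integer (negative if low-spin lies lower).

High-spin d⁴ fills as t2g^3 e_g^1 with CFSE 3(−0.4) + 1(+0.6) = -0.6Δ_oct = -4602 cm⁻¹.
Low-spin: t2g^4 e_g^0, orbital CFSE = -1.6Δ_oct = -12272 cm⁻¹; plus 1 excess pair × P = +24945 cm⁻¹; total 12673 cm⁻¹.
Thus E(LS) − E(HS) = 17275 cm⁻¹.

17275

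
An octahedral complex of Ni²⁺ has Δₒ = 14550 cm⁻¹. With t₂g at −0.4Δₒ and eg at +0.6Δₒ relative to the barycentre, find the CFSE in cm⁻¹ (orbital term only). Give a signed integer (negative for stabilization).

Ni is in group 10, so Ni²⁺ is d⁸ (10 − 2 = 8).
Configuration: t₂g⁶ eg².
CFSE(orbital) = 6×(-0.4Δₒ) + 2×(0.6Δₒ) = -1.2Δₒ; with Δₒ = 14550 cm⁻¹ that is -17460 cm⁻¹.

-17460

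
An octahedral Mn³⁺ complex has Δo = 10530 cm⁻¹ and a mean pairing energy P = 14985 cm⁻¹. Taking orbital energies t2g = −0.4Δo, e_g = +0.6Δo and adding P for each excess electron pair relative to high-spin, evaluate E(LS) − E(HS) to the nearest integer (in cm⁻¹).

4455

Mn³⁺: group 7, so d-count = 7 − 3 = 4.
In the high-spin limit (t2g^3 e_g^1) the orbital term is -0.6Δo = -6318 cm⁻¹, with no excess pairing.
Low-spin t2g^4 e_g^0 gives -1.6Δo = -16848 cm⁻¹, but forming 1 extra pair costs 1P = 14985 cm⁻¹, so E(LS) = -16848 + 14985 = -1863 cm⁻¹.
The difference is -1863 − (-6318) = 4455 cm⁻¹, so high-spin lies lower.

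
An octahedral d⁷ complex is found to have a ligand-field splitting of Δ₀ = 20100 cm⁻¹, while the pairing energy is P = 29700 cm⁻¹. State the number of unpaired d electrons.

Since Δ₀ = 20100 cm⁻¹ < P = 29700 cm⁻¹, the complex adopts the high-spin configuration.
Filling d⁷ accordingly: t2g^5 e_g^2.
Unpaired electrons: 3.

3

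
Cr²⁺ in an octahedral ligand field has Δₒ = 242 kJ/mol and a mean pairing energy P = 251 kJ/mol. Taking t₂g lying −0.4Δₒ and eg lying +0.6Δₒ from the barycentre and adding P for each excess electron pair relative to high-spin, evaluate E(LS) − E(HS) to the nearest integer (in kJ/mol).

Cr²⁺: group 6, so d-count = 6 − 2 = 4.
In the high-spin limit (t₂g³ eg¹) the orbital term is -0.6Δₒ = -145 kJ/mol, with no excess pairing.
For low-spin the configuration is t₂g⁴ eg⁰: orbital energy -1.6 × 242 = -387 kJ/mol, and 1 additional pair relative to high-spin adds 251 kJ/mol, giving -136 kJ/mol.
The difference is -136 − (-145) = 9 kJ/mol, so high-spin lies lower.

9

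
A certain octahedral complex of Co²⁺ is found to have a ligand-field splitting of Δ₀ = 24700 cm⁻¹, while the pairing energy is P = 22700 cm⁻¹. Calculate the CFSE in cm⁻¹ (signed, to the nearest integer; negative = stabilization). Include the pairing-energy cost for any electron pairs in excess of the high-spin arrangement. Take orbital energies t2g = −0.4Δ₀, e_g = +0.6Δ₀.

-21760

Co is in group 9, so Co²⁺ is d⁷ (9 − 2 = 7).
With Δ₀ > P the complex is low-spin.
That gives t2g^6 e_g^1.
Orbital CFSE = -1.8Δ₀ = -1.8 × 24700 = -44460 cm⁻¹.
Excess pairs vs high-spin: 3 − 2 = 1; pairing cost = +22700 cm⁻¹.
Net CFSE = -44460 + 22700 = -21760 cm⁻¹.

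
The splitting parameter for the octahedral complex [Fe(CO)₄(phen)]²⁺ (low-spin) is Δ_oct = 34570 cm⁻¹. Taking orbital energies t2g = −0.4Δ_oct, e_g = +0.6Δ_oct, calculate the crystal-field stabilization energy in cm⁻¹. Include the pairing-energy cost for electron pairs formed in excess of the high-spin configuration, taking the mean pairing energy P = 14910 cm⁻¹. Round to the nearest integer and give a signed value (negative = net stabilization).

Ligand charges: 4×(+0) from CO and 1×(+0) from phen sum to +0; with overall charge +2, Fe is +2.
Fe sits in group 8; removing 2 electrons leaves Fe²⁺ with 8 − 2 = 6 d electrons.
Electron filling gives t2g^6 e_g^0.
The orbital stabilization is -2.4Δ_oct = -2.4 × 34570 = -82968 cm⁻¹.
Relative to high-spin t2g^4 e_g^2 (1 paired), the low-spin configuration has 2 additional pairs, contributing +2 × 14910 = +29820 cm⁻¹.
Overall CFSE = -82968 + 29820 = -53148 cm⁻¹.

-53148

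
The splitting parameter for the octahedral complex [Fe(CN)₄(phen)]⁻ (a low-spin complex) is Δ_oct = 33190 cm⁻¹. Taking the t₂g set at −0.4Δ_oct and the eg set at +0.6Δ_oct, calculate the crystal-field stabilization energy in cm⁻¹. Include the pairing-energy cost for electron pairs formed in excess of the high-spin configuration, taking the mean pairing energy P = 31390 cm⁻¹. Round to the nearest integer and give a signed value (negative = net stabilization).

-3600

Ligand charges: 4×(-1) from CN⁻ and 1×(+0) from phen sum to -4; with overall charge -1, Fe is +3.
Fe is in group 8, so Fe³⁺ is d⁵ (8 − 3 = 5).
Electron filling gives t₂g⁵ eg⁰.
Orbital CFSE = 5(-0.4) + 0(0.6) = -2.0Δ_oct = -2.0 × 33190 = -66380 cm⁻¹.
Pairing penalty: 2 pairs vs 0 in the high-spin reference → 2 extra × P = 62780 cm⁻¹.
Combining: -66380 + 62780 = -3600 cm⁻¹.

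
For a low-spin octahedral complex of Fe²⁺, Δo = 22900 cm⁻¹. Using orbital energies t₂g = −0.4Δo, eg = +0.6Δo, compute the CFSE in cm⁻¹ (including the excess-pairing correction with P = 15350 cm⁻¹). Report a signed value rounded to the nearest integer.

-24260

Fe sits in group 8; removing 2 electrons leaves Fe²⁺ with 8 − 2 = 6 d electrons.
Electron filling gives t₂g⁶ eg⁰.
The orbital stabilization is -2.4Δo = -2.4 × 22900 = -54960 cm⁻¹.
Pairing penalty: 3 pairs vs 1 in the high-spin reference → 2 extra × P = 30700 cm⁻¹.
Net CFSE = -54960 + 30700 = -24260 cm⁻¹.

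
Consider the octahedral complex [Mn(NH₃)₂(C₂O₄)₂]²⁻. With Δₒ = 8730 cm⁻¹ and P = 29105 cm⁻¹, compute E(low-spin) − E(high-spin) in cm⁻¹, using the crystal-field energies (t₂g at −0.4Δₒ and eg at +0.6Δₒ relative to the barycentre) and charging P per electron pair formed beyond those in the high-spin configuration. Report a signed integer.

Ligand charges: 2×(+0) from NH₃ and 2×(-2) from C₂O₄²⁻ sum to -4; with overall charge -2, Mn is +2.
Group 7 minus oxidation state +2 gives a d⁵ configuration for Mn²⁺.
In the high-spin limit (t₂g³ eg²) the orbital term is 0.0Δₒ = 0 cm⁻¹, with no excess pairing.
Low-spin: t₂g⁵ eg⁰, orbital CFSE = -2.0Δₒ = -17460 cm⁻¹; plus 2 excess pairs × P = +58210 cm⁻¹; total 40750 cm⁻¹.
E(LS) − E(HS) = 40750 − (0) = 40750 cm⁻¹.

40750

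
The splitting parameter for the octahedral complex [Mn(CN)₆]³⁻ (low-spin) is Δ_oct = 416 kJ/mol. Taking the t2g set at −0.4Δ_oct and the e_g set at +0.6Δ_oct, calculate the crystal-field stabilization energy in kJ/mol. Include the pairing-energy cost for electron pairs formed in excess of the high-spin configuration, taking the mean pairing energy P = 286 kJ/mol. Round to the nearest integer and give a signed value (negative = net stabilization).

-380

Each CN⁻ contributes -1; 6 × (-1) = -6. With overall charge -3, Mn is in the +3 oxidation state.
Group 7 minus oxidation state +3 gives a d⁴ configuration for Mn³⁺.
The d⁴ electrons fill as t2g^4 e_g^0.
CFSE(orbital) = 4×(-0.4Δ_oct) + 0×(0.6Δ_oct) = -1.6Δ_oct; with Δ_oct = 416 kJ/mol that is -666 kJ/mol.
Relative to high-spin t2g^3 e_g^1 (0 paired), the low-spin configuration has 1 additional pair, contributing +1 × 286 = +286 kJ/mol.
Net CFSE = -666 + 286 = -380 kJ/mol.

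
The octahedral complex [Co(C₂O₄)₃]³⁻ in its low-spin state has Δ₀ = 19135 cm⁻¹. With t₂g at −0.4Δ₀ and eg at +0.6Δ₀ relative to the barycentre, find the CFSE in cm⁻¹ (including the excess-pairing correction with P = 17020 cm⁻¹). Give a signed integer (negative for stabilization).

-11884

Each C₂O₄²⁻ contributes -2; 3 × (-2) = -6. With overall charge -3, Co is in the +3 oxidation state.
Co is in group 9, so Co³⁺ is d⁶ (9 − 3 = 6).
The d⁶ electrons fill as t₂g⁶ eg⁰.
The orbital stabilization is -2.4Δ₀ = -2.4 × 19135 = -45924 cm⁻¹.
High-spin d⁶ would be t₂g⁴ eg² with 1 pair; low-spin has 3, so 2 excess pairs cost +2P = +34040 cm⁻¹.
Net CFSE = -45924 + 34040 = -11884 cm⁻¹.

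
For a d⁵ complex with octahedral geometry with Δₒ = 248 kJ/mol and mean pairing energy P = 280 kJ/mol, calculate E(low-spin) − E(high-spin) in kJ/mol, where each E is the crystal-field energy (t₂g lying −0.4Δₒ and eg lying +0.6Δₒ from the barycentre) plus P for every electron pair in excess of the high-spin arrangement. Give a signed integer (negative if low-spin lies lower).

64

High-spin d⁵ fills as t₂g³ eg² with CFSE 3(−0.4) + 2(+0.6) = 0.0Δₒ = 0 kJ/mol.
For low-spin the configuration is t₂g⁵ eg⁰: orbital energy -2.0 × 248 = -496 kJ/mol, and 2 additional pairs relative to high-spin add 560 kJ/mol, giving 64 kJ/mol.
E(LS) − E(HS) = 64 − (0) = 64 kJ/mol.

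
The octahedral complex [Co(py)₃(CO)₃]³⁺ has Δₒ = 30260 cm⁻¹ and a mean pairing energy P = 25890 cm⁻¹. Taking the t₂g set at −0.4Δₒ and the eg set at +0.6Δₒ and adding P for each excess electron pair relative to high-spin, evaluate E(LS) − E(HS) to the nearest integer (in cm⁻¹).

Ligand charges: 3×(+0) from py and 3×(+0) from CO sum to +0; with overall charge +3, Co is +3.
Co³⁺: group 9, so d-count = 9 − 3 = 6.
In the high-spin limit (t₂g⁴ eg²) the orbital term is -0.4Δₒ = -12104 cm⁻¹, with no excess pairing.
Low-spin t₂g⁶ eg⁰ gives -2.4Δₒ = -72624 cm⁻¹, but forming 2 extra pairs costs 2P = 51780 cm⁻¹, so E(LS) = -72624 + 51780 = -20844 cm⁻¹.
Thus E(LS) − E(HS) = -8740 cm⁻¹.

-8740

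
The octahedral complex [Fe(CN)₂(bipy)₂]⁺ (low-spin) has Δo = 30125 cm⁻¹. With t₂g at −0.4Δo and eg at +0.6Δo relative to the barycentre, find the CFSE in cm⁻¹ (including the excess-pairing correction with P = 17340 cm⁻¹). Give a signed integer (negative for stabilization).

Ligand charges: 2×(-1) from CN⁻ and 2×(+0) from bipy sum to -2; with overall charge +1, Fe is +3.
Fe sits in group 8; removing 3 electrons leaves Fe³⁺ with 8 − 3 = 5 d electrons.
Configuration: t₂g⁵ eg⁰.
CFSE(orbital) = 5×(-0.4Δo) + 0×(0.6Δo) = -2.0Δo; with Δo = 30125 cm⁻¹ that is -60250 cm⁻¹.
Pairing penalty: 2 pairs vs 0 in the high-spin reference → 2 extra × P = 34680 cm⁻¹.
Overall CFSE = -60250 + 34680 = -25570 cm⁻¹.

-25570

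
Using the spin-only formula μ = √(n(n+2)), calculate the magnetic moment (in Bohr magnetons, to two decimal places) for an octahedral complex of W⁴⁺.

Group 6 minus oxidation state +4 gives a d² configuration for W⁴⁺.
Configuration: t₂g² eg⁰ → 2 unpaired electrons.
μ(spin-only) = √[2(2+2)] = √8 ≈ 2.83 Bohr magnetons.

2.83 Bohr magnetons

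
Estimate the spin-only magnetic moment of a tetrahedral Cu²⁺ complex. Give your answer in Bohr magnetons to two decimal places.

Cu is in group 11, so Cu²⁺ is d⁹ (11 − 2 = 9).
Tetrahedral fields are weak (Δₜ ≈ 4/9 Δₒ), so electrons fill high-spin.
Configuration: e⁴ t₂⁵ → 1 unpaired electron.
μ(spin-only) = √[1(1+2)] = √3 ≈ 1.73 Bohr magnetons.

1.73 Bohr magnetons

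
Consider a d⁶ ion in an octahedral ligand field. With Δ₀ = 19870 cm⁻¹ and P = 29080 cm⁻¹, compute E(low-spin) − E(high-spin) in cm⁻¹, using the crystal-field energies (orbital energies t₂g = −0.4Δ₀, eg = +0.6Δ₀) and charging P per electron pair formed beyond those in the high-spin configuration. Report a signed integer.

18420

High-spin d⁶ fills as t₂g⁴ eg² with CFSE 4(−0.4) + 2(+0.6) = -0.4Δ₀ = -7948 cm⁻¹.
Low-spin: t₂g⁶ eg⁰, orbital CFSE = -2.4Δ₀ = -47688 cm⁻¹; plus 2 excess pairs × P = +58160 cm⁻¹; total 10472 cm⁻¹.
The difference is 10472 − (-7948) = 18420 cm⁻¹, so high-spin lies lower.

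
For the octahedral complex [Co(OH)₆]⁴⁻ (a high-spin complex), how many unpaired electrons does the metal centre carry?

Each OH⁻ contributes -1; 6 × (-1) = -6. With overall charge -4, Co is in the +2 oxidation state.
Co sits in group 9; removing 2 electrons leaves Co²⁺ with 9 − 2 = 7 d electrons.
Configuration: t₂g⁵ eg², giving 3 unpaired electrons.

3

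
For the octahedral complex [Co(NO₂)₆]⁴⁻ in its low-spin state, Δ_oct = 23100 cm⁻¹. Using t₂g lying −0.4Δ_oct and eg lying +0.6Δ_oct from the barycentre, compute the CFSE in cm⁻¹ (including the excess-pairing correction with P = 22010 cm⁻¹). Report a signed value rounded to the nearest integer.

Each NO₂⁻ contributes -1; 6 × (-1) = -6. With overall charge -4, Co is in the +2 oxidation state.
Co sits in group 9; removing 2 electrons leaves Co²⁺ with 9 − 2 = 7 d electrons.
Configuration: t₂g⁶ eg¹.
CFSE(orbital) = 6×(-0.4Δ_oct) + 1×(0.6Δ_oct) = -1.8Δ_oct; with Δ_oct = 23100 cm⁻¹ that is -41580 cm⁻¹.
Relative to high-spin t₂g⁵ eg² (2 paired), the low-spin configuration has 1 additional pair, contributing +1 × 22010 = +22010 cm⁻¹.
Overall CFSE = -41580 + 22010 = -19570 cm⁻¹.

-19570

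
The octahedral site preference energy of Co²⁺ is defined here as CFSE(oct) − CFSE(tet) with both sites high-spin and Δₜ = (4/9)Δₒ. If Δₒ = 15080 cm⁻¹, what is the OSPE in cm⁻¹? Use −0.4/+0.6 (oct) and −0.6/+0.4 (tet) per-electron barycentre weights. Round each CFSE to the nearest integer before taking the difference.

-4021

Co sits in group 9; removing 2 electrons leaves Co²⁺ with 9 − 2 = 7 d electrons.
Octahedral (high-spin): t₂g⁵ eg², CFSE = 5(−0.4) + 2(+0.6) = -0.8Δₒ = -0.8 × 15080 = -12064 cm⁻¹.
Tetrahedral e⁴ t₂³ gives -1.2Δₜ = -1.2 × (4/9) × 15080 = -8043 cm⁻¹.
OSPE = CFSE(oct) − CFSE(tet) = -12064 − (-8043) = -4021 cm⁻¹.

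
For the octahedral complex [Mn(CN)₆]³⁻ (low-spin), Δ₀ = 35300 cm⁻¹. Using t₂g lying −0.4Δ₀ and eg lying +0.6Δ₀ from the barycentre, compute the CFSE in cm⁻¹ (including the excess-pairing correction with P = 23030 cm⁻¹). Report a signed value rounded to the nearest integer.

-33450

Each CN⁻ contributes -1; 6 × (-1) = -6. With overall charge -3, Mn is in the +3 oxidation state.
Mn³⁺: group 7, so d-count = 7 − 3 = 4.
Configuration: t₂g⁴ eg⁰.
The orbital stabilization is -1.6Δ₀ = -1.6 × 35300 = -56480 cm⁻¹.
Pairing penalty: 1 pair vs 0 in the high-spin reference → 1 extra × P = 23030 cm⁻¹.
Overall CFSE = -56480 + 23030 = -33450 cm⁻¹.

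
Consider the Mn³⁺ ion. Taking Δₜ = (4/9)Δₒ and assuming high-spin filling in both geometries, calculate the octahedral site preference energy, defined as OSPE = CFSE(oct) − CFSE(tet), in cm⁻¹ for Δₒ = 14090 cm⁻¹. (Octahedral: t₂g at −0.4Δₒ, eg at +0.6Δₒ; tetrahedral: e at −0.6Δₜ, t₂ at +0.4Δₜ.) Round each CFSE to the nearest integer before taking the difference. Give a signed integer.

Mn is in group 7, so Mn³⁺ is d⁴ (7 − 3 = 4).
Octahedral (high-spin): t₂g³ eg¹, CFSE = 3(−0.4) + 1(+0.6) = -0.6Δₒ = -0.6 × 14090 = -8454 cm⁻¹.
In a tetrahedral site the filling is e² t₂²: CFSE(tet) = -0.4Δₜ = -0.4 × (4/9)(14090) = -2505 cm⁻¹.
OSPE = -8454 − (-2505) = -5949 cm⁻¹.

-5949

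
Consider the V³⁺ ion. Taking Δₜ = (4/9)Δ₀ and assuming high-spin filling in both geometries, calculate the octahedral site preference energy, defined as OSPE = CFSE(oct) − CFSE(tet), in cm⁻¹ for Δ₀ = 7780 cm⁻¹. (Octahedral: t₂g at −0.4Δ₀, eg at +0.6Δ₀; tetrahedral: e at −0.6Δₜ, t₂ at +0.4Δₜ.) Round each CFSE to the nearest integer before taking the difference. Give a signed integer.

V³⁺: group 5, so d-count = 5 − 3 = 2.
In an octahedral site d² (HS) is t₂g² eg⁰, giving CFSE(oct) = -0.8Δ₀ = -6224 cm⁻¹.
In a tetrahedral site the filling is e² t₂⁰: CFSE(tet) = -1.2Δₜ = -1.2 × (4/9)(7780) = -4149 cm⁻¹.
OSPE = -6224 − (-4149) = -2075 cm⁻¹.

-2075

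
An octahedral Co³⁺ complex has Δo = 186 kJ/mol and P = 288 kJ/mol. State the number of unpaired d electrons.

4

Co³⁺: group 9, so d-count = 9 − 3 = 6.
Since Δo = 186 kJ/mol < P = 288 kJ/mol, the complex adopts the high-spin configuration.
Filling d⁶ accordingly: t2g^4 e_g^2.
Unpaired electrons: 4.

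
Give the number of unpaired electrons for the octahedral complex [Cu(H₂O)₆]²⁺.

1

H₂O is neutral, so the +2 overall charge sits on Cu: oxidation state +2.
Cu sits in group 11; removing 2 electrons leaves Cu²⁺ with 11 − 2 = 9 d electrons.
Configuration: t₂g⁶ eg³, giving 1 unpaired electron.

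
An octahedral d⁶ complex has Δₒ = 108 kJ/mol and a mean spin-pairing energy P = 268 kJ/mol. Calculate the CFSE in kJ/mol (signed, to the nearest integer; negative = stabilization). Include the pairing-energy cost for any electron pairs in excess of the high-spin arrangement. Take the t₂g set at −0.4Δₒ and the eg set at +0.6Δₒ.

-43

With Δₒ < P the complex is high-spin.
Filling d⁶ accordingly: t₂g⁴ eg².
Orbital CFSE = -0.4Δₒ = -0.4 × 108 = -43 kJ/mol.
High-spin has no excess pairs, so no pairing correction applies.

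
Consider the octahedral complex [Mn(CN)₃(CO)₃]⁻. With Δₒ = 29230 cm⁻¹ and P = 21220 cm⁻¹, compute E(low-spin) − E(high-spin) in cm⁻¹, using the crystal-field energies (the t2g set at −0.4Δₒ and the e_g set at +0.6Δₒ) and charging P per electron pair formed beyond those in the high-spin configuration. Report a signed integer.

Ligand charges: 3×(-1) from CN⁻ and 3×(+0) from CO sum to -3; with overall charge -1, Mn is +2.
Mn is in group 7, so Mn²⁺ is d⁵ (7 − 2 = 5).
High-spin: t2g^3 e_g^2, CFSE = 0.0Δₒ = 0 cm⁻¹.
Low-spin: t2g^5 e_g^0, orbital CFSE = -2.0Δₒ = -58460 cm⁻¹; plus 2 excess pairs × P = +42440 cm⁻¹; total -16020 cm⁻¹.
Thus E(LS) − E(HS) = -16020 cm⁻¹.

-16020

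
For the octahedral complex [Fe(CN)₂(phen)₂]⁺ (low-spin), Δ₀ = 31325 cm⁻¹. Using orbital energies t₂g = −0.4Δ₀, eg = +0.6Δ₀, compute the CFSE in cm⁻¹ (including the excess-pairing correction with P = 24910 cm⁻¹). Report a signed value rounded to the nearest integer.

Ligand charges: 2×(-1) from CN⁻ and 2×(+0) from phen sum to -2; with overall charge +1, Fe is +3.
Group 8 minus oxidation state +3 gives a d⁵ configuration for Fe³⁺.
Electron filling gives t₂g⁵ eg⁰.
CFSE(orbital) = 5×(-0.4Δ₀) + 0×(0.6Δ₀) = -2.0Δ₀; with Δ₀ = 31325 cm⁻¹ that is -62650 cm⁻¹.
Relative to high-spin t₂g³ eg² (0 paired), the low-spin configuration has 2 additional pairs, contributing +2 × 24910 = +49820 cm⁻¹.
Overall CFSE = -62650 + 49820 = -12830 cm⁻¹.

-12830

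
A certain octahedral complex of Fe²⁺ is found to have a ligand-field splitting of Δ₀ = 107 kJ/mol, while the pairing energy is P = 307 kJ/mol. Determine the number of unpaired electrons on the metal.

4

Group 8 minus oxidation state +2 gives a d⁶ configuration for Fe²⁺.
Δ₀ < P, so pairing is avoided: the ground state is high-spin.
Filling d⁶ accordingly: t₂g⁴ eg².
Unpaired electrons: 4.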